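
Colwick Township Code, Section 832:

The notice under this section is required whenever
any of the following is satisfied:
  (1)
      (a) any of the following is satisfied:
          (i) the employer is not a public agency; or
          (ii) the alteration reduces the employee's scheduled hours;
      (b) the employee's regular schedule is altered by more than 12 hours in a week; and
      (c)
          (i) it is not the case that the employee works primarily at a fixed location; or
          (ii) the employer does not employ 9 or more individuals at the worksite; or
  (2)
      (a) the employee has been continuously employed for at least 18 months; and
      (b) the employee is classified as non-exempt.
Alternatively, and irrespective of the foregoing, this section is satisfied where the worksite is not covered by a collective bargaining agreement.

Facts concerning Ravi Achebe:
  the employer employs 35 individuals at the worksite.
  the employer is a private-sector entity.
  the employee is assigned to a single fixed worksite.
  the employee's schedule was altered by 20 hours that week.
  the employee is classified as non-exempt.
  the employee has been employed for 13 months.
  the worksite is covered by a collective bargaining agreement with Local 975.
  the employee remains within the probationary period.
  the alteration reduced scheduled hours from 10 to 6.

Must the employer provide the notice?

(i) not (public agency) — satisfied.
(ii) hours reduced — met.
(a) = T OR T = true.
(b) schedule shift > 12h — holds.
(i) not (fixed location) — fails.
(ii) not (≥ 9 at site) — fails.
(c): F OR F → false.
So (1) is not satisfied (T AND T AND F).
(a) tenure ≥ 18 mo. — fails.
(b) non-exempt — met.
So (2) is not satisfied (F AND T).
So Overall is not satisfied (F OR F).
Exception (no CBA) — not satisfied.
Result: main false OR exception false → false.

No — not required.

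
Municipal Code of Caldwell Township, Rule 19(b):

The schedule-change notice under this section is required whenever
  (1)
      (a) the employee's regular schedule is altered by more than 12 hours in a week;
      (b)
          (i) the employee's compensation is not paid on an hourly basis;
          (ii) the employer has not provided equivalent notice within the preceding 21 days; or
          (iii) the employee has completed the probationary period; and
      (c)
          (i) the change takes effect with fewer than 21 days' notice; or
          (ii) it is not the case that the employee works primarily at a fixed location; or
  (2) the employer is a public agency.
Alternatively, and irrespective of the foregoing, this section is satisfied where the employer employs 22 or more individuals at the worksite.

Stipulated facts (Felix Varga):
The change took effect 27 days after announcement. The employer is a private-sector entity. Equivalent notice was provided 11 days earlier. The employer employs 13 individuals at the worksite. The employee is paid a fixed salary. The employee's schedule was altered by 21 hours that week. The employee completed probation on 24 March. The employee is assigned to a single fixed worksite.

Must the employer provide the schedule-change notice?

(a) schedule shift > 12h — met.
(i) not (hourly-paid) — satisfied.
(ii) no recent notice — fails.
(iii) past probation — satisfied.
(b): T OR F OR T → true.
(i) < 21 days' notice — not met.
(ii) not (fixed location) — fails.
(c): F OR F → false.
(1): T AND T AND F → false.
(2) public agency — fails.
Overall = F OR F = false.
Exception (≥ 22 at site) — not satisfied.
Result: main false OR exception false → false.

No — not required.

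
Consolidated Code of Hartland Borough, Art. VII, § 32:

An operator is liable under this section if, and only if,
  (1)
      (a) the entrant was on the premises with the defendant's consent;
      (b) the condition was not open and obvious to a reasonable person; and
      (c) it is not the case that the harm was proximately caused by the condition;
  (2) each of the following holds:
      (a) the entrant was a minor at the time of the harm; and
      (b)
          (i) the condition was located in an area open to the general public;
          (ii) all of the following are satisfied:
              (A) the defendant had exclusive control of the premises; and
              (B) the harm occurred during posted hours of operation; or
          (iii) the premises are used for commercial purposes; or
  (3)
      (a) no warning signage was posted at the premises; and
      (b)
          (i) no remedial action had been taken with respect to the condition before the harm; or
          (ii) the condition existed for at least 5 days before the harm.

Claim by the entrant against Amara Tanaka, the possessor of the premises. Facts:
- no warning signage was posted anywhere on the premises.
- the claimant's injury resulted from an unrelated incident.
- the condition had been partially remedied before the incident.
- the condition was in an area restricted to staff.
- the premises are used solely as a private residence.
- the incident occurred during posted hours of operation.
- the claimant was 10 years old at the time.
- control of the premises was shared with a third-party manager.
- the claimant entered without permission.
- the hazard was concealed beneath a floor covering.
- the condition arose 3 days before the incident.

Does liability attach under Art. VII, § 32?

No — not liable.

(a) consent to enter — fails.
(b) not open/obvious — met.
(c) not (proximate cause) — holds.
(1) = F AND T AND T = false.
(a) entrant a minor — satisfied.
(i) public area — not met.
(A) exclusive control — not satisfied.
(B) during posted hours — holds.
(ii) = F AND T = false.
(iii) commercial use — not satisfied.
(b): F OR F OR F → false.
(2): T AND F → false.
(a) no signage posted — holds.
(i) no remedial action — not satisfied.
(ii) condition ≥5 days old — fails.
So (b) is not satisfied (F OR F).
So (3) is not satisfied (T AND F).
Overall: F OR F OR F → false.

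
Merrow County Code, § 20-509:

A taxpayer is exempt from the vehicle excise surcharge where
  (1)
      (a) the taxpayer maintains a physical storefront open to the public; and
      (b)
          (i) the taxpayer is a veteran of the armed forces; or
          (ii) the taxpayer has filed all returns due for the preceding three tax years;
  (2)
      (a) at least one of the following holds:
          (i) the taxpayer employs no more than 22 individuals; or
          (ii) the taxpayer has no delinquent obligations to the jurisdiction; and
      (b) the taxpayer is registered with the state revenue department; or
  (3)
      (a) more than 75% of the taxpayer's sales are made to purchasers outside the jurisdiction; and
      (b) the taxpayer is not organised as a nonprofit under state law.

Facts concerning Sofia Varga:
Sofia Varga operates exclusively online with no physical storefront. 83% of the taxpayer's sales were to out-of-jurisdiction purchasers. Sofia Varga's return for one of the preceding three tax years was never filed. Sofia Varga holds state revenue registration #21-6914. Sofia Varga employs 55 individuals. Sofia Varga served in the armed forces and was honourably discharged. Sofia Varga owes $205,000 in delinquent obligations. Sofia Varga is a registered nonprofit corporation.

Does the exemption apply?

No — not exempt.

(a) has storefront — fails.
(i) veteran — satisfied.
(ii) returns current — fails.
(b): T OR F → true.
(1) = F AND T = false.
(i) ≤ 22 employees — not satisfied.
(ii) no delinquency — not satisfied.
(a) = F OR F = false.
(b) state-registered — met.
So (2) is not satisfied (F AND T).
(a) >75% out-of-jur. sales — satisfied.
(b) not (nonprofit) — fails.
So (3) is not satisfied (T AND F).
Overall: F OR F OR F → false.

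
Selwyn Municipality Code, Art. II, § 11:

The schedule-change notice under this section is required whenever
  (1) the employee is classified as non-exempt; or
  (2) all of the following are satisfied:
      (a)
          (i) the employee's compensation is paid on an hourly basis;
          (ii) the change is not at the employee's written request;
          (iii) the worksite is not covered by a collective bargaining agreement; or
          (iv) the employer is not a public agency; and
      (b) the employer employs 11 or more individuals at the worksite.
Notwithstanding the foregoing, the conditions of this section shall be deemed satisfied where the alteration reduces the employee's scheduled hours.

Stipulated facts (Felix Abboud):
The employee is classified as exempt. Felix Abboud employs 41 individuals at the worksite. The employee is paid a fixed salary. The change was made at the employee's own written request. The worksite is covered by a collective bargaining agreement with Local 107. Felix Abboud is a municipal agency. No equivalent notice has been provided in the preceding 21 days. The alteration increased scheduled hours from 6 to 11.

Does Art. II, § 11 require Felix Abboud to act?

No — not required.

(1) non-exempt — not satisfied.
(i) hourly-paid — not met.
(ii) not employee-requested — fails.
(iii) no CBA — not satisfied.
(iv) not (public agency) — not satisfied.
So (a) is not satisfied (F OR F OR F OR F).
(b) ≥ 11 at site — satisfied.
(2): F AND T → false.
So Overall is not satisfied (F OR F).
Exception (hours reduced) — not satisfied.
Result: main false OR exception false → false.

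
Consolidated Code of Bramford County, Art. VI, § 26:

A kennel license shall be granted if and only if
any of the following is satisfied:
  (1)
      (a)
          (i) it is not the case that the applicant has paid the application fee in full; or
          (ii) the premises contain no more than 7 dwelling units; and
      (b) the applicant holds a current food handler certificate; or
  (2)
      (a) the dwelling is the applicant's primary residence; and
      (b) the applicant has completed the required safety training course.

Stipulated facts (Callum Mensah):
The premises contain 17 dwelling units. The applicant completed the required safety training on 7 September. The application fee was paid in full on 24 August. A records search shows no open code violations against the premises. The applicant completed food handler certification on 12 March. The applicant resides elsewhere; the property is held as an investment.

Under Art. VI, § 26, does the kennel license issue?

No — denied.

(i) not (fee paid) — fails.
(ii) ≤ 7 units — fails.
(a): F OR F → false.
(b) food handler cert. — met.
(1): F AND T → false.
(a) primary residence — not satisfied.
(b) safety training — met.
So (2) is not satisfied (F AND T).
Overall: F OR F → false.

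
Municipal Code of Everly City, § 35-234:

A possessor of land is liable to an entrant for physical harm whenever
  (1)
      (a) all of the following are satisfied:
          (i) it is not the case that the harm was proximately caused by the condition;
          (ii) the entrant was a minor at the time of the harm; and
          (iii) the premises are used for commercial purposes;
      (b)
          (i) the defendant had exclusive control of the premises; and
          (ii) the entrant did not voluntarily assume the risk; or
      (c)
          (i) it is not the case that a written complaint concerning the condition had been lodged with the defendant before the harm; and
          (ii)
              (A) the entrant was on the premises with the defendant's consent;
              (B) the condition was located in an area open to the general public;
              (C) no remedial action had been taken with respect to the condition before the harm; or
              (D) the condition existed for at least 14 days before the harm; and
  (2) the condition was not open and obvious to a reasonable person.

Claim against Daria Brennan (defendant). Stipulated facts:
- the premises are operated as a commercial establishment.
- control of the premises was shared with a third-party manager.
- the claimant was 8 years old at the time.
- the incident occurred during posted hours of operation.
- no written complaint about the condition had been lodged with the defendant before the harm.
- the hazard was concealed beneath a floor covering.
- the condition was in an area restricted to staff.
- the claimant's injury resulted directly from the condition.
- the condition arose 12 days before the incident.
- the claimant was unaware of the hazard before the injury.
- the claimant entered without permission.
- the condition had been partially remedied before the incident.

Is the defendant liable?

No — not liable.

(i) not (proximate cause) — not met.
(ii) entrant a minor — holds.
(iii) commercial use — satisfied.
So (a) is not satisfied (F AND T AND T).
(i) exclusive control — not satisfied.
(ii) no assumed risk — satisfied.
So (b) is not satisfied (F AND T).
(i) not (complaint lodged) — met.
(A) consent to enter — not met.
(B) public area — not satisfied.
(C) no remedial action — fails.
(D) condition ≥14 days old — not met.
(ii): F OR F OR F OR F → false.
(c) = T AND F = false.
(1): F OR F OR F → false.
(2) not open/obvious — met.
Overall: F AND T → false.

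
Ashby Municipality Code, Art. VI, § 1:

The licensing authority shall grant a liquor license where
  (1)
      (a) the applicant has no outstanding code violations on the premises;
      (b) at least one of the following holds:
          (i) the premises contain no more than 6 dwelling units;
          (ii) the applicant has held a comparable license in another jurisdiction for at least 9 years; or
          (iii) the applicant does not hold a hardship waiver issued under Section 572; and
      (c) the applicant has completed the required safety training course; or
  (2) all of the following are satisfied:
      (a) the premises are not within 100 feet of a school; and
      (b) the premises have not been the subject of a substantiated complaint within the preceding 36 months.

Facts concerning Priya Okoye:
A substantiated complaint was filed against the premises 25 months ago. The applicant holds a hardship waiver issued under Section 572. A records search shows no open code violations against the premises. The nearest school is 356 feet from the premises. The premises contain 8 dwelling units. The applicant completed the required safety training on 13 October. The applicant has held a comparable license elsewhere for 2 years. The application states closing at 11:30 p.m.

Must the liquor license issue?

(a) no code violations — met.
(i) ≤ 6 units — fails.
(ii) prior license ≥ 9 yr — fails.
(iii) not (hardship waiver) — not met.
(b) = F OR F OR F = false.
(c) safety training — holds.
So (1) is not satisfied (T AND F AND T).
(a) ≥100 ft from school — satisfied.
(b) no complaint in 36 mo. — not met.
(2): T AND F → false.
Overall = F OR F = false.

No — denied.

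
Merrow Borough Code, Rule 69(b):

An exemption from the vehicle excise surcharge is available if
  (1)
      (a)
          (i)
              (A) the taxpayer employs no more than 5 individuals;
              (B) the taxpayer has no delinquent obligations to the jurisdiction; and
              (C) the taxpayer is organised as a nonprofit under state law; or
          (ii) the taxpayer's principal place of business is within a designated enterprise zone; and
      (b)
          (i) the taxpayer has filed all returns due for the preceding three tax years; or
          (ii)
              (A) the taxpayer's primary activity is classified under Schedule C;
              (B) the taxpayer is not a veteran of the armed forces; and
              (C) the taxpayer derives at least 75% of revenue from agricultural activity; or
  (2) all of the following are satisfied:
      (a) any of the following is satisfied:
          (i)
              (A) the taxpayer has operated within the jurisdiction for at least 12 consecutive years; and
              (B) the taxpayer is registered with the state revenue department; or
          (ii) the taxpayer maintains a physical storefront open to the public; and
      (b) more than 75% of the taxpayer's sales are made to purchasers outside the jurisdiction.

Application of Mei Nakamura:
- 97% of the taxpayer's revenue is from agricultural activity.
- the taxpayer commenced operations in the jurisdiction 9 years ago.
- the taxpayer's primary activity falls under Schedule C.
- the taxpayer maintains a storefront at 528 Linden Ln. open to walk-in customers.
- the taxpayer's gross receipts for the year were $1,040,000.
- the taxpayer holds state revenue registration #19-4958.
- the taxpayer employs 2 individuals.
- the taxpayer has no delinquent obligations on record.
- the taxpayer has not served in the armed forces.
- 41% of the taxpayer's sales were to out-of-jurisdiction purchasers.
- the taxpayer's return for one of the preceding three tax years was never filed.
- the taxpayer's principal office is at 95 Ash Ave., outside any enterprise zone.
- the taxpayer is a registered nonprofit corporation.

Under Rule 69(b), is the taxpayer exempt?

Yes — exempt.

(A) ≤ 5 employees — satisfied.
(B) no delinquency — holds.
(C) nonprofit — met.
So (i) is satisfied (T AND T AND T).
(ii) in enterprise zone — not met.
(a): T OR F → true.
(i) returns current — not satisfied.
(A) Schedule C activity — met.
(B) not (veteran) — holds.
(C) ≥75% agricultural — met.
(ii) = T AND T AND T = true.
(b): F OR T → true.
So (1) is satisfied (T AND T).
(A) ≥ 12 yrs in jurisdiction — not satisfied.
(B) state-registered — met.
So (i) is not satisfied (F AND T).
(ii) has storefront — satisfied.
(a) = F OR T = true.
(b) >75% out-of-jur. sales — fails.
(2): T AND F → false.
Overall = T OR F = true.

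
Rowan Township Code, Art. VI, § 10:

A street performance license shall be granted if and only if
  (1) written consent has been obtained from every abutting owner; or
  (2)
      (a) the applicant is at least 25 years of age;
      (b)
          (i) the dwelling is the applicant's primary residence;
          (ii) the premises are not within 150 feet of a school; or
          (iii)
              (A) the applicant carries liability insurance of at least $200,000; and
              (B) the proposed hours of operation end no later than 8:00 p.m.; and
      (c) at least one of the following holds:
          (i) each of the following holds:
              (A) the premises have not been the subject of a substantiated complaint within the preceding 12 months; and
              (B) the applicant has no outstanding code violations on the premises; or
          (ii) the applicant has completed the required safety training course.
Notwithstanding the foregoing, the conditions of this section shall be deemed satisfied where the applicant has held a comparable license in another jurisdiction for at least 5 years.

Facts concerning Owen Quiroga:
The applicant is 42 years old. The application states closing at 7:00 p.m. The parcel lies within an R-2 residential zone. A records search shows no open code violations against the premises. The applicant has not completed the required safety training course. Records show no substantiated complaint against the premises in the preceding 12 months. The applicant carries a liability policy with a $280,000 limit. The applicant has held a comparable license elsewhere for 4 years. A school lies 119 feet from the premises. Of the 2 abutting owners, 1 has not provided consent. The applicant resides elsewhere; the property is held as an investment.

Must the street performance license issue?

(1) all abutters consent — not satisfied.
(a) age ≥ 25 — holds.
(i) primary residence — fails.
(ii) ≥150 ft from school — fails.
(A) insurance ≥ $200,000 — satisfied.
(B) closes by 8 p.m. — met.
So (iii) is satisfied (T AND T).
(b): F OR F OR T → true.
(A) no complaint in 12 mo. — holds.
(B) no code violations — holds.
So (i) is satisfied (T AND T).
(ii) safety training — not met.
(c) = T OR F = true.
(2) = T AND T AND T = true.
So Overall is satisfied (F OR T).
Exception (prior license ≥ 5 yr) — not satisfied.
Result: main true OR exception false → true.

Yes — granted.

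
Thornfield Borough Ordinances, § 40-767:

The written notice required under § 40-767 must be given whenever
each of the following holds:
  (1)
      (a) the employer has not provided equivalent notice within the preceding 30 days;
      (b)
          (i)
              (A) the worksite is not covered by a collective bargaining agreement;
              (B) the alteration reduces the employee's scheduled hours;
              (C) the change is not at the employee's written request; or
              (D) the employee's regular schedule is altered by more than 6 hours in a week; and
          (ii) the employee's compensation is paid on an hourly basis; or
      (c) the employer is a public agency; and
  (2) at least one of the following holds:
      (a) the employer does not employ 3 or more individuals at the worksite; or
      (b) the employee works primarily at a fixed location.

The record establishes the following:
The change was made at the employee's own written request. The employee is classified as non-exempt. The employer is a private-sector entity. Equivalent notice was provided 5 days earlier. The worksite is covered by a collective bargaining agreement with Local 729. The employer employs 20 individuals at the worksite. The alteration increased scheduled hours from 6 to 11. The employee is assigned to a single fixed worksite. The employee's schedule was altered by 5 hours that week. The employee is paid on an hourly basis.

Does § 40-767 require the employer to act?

No — not required.

(a) no recent notice — not satisfied.
(A) no CBA — not satisfied.
(B) hours reduced — not met.
(C) not employee-requested — not satisfied.
(D) schedule shift > 6h — not satisfied.
(i): F OR F OR F OR F → false.
(ii) hourly-paid — holds.
(b) = F AND T = false.
(c) public agency — fails.
So (1) is not satisfied (F OR F OR F).
(a) not (≥ 3 at site) — not satisfied.
(b) fixed location — satisfied.
(2): F OR T → true.
So Overall is not satisfied (F AND T).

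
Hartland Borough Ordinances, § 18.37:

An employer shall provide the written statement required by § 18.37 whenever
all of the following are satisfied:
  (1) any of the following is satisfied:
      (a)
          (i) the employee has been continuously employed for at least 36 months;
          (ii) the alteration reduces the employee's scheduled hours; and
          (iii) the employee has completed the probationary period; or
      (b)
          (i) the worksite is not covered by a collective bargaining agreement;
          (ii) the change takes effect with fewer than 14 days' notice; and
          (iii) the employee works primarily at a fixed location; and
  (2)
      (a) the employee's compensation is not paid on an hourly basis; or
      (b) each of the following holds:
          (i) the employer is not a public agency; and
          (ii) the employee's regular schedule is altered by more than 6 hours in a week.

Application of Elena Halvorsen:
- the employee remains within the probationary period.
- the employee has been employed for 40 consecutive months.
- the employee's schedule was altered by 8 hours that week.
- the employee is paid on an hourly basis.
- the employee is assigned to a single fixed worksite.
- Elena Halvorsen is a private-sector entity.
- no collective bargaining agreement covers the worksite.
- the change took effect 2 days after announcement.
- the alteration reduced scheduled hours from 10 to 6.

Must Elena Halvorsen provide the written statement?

(i) tenure ≥ 36 mo. — satisfied.
(ii) hours reduced — satisfied.
(iii) past probation — not met.
(a): T AND T AND F → false.
(i) no CBA — satisfied.
(ii) < 14 days' notice — satisfied.
(iii) fixed location — holds.
So (b) is satisfied (T AND T AND T).
(1): F OR T → true.
(a) not (hourly-paid) — not met.
(i) not (public agency) — satisfied.
(ii) schedule shift > 6h — holds.
So (b) is satisfied (T AND T).
(2): F OR T → true.
Overall: T AND T → true.

Yes — required.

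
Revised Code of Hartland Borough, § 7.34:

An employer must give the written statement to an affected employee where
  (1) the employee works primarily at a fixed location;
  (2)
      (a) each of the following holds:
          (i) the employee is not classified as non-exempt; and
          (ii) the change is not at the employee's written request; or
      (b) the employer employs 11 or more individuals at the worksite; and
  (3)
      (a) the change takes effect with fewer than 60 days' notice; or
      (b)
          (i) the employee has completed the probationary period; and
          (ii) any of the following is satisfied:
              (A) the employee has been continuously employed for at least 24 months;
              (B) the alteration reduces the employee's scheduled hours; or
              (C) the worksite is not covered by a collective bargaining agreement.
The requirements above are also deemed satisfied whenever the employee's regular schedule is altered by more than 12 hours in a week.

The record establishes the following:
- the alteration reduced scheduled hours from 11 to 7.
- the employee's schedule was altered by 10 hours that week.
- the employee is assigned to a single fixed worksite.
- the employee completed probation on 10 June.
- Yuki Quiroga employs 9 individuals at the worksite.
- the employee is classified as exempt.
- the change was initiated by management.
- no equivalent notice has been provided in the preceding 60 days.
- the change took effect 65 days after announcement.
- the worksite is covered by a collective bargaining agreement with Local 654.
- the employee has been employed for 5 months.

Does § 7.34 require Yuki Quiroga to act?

Yes — required.

(1) fixed location — satisfied.
(i) not (non-exempt) — met.
(ii) not employee-requested — holds.
(a): T AND T → true.
(b) ≥ 11 at site — fails.
(2) = T OR F = true.
(a) < 60 days' notice — fails.
(i) past probation — satisfied.
(A) tenure ≥ 24 mo. — not satisfied.
(B) hours reduced — holds.
(C) no CBA — fails.
So (ii) is satisfied (F OR T OR F).
So (b) is satisfied (T AND T).
(3) = F OR T = true.
So Overall is satisfied (T AND T AND T).
Exception (schedule shift > 12h) — not satisfied.
Result: main true OR exception false → true.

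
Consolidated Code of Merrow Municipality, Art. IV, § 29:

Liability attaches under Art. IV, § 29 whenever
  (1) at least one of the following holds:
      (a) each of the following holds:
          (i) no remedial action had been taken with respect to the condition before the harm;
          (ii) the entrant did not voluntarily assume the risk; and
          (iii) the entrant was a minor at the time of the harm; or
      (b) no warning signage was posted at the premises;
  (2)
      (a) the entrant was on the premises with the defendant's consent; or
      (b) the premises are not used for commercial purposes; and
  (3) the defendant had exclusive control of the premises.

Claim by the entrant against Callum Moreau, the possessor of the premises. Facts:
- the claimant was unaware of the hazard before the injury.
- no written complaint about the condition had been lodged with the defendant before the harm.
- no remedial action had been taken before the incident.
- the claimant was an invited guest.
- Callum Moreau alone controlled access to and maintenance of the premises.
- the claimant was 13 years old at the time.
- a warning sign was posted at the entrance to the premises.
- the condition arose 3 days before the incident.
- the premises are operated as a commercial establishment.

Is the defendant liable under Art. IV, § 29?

Yes — liable.

(i) no remedial action — met.
(ii) no assumed risk — holds.
(iii) entrant a minor — satisfied.
(a) = T AND T AND T = true.
(b) no signage posted — not met.
So (1) is satisfied (T OR F).
(a) consent to enter — satisfied.
(b) not (commercial use) — fails.
So (2) is satisfied (T OR F).
(3) exclusive control — satisfied.
So Overall is satisfied (T AND T AND T).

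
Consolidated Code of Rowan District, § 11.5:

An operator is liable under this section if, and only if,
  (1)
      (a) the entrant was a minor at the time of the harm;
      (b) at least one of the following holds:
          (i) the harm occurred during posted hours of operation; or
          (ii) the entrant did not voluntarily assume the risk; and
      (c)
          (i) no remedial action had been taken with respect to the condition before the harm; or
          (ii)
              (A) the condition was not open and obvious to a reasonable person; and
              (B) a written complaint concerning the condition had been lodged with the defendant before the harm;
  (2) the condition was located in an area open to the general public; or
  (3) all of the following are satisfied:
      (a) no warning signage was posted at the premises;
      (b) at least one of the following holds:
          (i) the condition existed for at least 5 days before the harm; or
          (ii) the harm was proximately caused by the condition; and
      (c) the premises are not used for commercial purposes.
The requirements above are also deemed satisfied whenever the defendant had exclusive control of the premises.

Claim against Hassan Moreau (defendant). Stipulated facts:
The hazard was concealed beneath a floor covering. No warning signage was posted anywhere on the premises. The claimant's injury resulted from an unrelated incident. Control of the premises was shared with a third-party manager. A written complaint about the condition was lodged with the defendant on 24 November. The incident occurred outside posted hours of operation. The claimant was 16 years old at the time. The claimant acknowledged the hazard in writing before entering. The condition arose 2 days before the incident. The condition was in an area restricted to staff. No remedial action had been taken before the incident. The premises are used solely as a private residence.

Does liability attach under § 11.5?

No — not liable.

(a) entrant a minor — met.
(i) during posted hours — fails.
(ii) no assumed risk — not satisfied.
(b): F OR F → false.
(i) no remedial action — holds.
(A) not open/obvious — met.
(B) complaint lodged — holds.
(ii) = T AND T = true.
(c) = T OR T = true.
(1): T AND F AND T → false.
(2) public area — fails.
(a) no signage posted — satisfied.
(i) condition ≥5 days old — not met.
(ii) proximate cause — fails.
(b) = F OR F = false.
(c) not (commercial use) — satisfied.
So (3) is not satisfied (T AND F AND T).
So Overall is not satisfied (F OR F OR F).
Exception (exclusive control) — not satisfied.
Result: main false OR exception false → false.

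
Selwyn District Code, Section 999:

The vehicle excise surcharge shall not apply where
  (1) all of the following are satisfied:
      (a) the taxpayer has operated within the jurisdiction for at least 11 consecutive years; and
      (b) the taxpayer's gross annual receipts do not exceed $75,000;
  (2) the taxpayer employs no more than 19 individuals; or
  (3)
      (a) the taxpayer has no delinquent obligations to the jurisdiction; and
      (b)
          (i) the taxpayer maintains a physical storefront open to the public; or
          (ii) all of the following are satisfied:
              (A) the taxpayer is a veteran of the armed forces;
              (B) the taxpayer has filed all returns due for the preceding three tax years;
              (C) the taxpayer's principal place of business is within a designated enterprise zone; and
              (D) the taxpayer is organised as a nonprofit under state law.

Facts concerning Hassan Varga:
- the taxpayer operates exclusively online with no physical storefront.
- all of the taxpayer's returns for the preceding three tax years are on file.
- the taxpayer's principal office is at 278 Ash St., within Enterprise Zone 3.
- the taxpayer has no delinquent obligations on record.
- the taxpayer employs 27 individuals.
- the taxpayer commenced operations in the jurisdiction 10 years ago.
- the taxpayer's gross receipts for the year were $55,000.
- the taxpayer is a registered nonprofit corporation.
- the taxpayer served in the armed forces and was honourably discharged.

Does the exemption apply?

(a) ≥ 11 yrs in jurisdiction — not satisfied.
(b) receipts ≤ $75,000 — satisfied.
So (1) is not satisfied (F AND T).
(2) ≤ 19 employees — not satisfied.
(a) no delinquency — met.
(i) has storefront — not met.
(A) veteran — met.
(B) returns current — satisfied.
(C) in enterprise zone — satisfied.
(D) nonprofit — satisfied.
(ii): T AND T AND T AND T → true.
(b): F OR T → true.
(3) = T AND T = true.
So Overall is satisfied (F OR F OR T).

Yes — exempt.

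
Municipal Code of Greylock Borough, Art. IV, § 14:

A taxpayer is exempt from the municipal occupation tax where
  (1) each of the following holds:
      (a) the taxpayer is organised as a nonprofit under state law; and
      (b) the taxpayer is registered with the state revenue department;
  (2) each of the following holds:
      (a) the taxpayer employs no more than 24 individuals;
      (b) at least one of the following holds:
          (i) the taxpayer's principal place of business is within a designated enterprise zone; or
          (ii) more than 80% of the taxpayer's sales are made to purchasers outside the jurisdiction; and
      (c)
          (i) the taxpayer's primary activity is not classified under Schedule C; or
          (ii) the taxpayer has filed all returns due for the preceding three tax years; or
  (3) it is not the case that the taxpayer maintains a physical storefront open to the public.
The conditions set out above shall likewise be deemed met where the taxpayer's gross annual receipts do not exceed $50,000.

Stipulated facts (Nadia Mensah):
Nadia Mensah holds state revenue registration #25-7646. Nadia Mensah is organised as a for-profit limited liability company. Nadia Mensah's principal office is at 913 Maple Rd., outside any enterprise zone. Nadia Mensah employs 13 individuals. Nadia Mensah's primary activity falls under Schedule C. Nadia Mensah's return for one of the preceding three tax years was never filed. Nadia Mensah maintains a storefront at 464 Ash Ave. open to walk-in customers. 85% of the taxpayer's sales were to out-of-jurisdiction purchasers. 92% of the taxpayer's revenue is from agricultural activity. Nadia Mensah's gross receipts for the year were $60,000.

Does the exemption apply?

(a) nonprofit — not satisfied.
(b) state-registered — satisfied.
So (1) is not satisfied (F AND T).
(a) ≤ 24 employees — satisfied.
(i) in enterprise zone — fails.
(ii) >80% out-of-jur. sales — holds.
So (b) is satisfied (F OR T).
(i) not (Schedule C activity) — fails.
(ii) returns current — not satisfied.
(c): F OR F → false.
So (2) is not satisfied (T AND T AND F).
(3) not (has storefront) — fails.
Overall: F OR F OR F → false.
Exception (receipts ≤ $50,000) — not satisfied.
Result: main false OR exception false → false.

No — not exempt.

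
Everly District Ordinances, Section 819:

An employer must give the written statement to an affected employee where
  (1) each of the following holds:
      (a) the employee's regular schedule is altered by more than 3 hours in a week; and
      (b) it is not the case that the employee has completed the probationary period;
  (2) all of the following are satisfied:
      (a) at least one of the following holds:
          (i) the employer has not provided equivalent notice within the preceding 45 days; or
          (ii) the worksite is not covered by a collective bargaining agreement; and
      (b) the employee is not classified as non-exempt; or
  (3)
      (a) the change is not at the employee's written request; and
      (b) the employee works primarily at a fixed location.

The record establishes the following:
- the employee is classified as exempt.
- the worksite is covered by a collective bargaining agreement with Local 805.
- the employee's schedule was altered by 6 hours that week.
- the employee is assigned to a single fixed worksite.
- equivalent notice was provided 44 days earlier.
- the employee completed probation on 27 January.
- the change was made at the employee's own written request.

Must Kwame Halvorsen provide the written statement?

(a) schedule shift > 3h — holds.
(b) not (past probation) — not met.
So (1) is not satisfied (T AND F).
(i) no recent notice — fails.
(ii) no CBA — fails.
(a) = F OR F = false.
(b) not (non-exempt) — met.
(2): F AND T → false.
(a) not employee-requested — not satisfied.
(b) fixed location — holds.
(3): F AND T → false.
So Overall is not satisfied (F OR F OR F).

No — not required.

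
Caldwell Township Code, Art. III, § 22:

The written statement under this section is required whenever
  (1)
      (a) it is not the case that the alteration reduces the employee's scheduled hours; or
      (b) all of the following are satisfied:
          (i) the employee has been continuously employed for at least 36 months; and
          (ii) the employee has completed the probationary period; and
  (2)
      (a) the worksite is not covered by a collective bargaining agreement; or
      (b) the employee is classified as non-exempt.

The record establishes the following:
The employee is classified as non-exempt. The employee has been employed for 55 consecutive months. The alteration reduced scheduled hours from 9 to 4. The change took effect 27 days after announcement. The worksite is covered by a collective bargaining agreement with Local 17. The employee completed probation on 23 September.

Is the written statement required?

(a) not (hours reduced) — not met.
(i) tenure ≥ 36 mo. — satisfied.
(ii) past probation — met.
(b) = T AND T = true.
(1): F OR T → true.
(a) no CBA — not met.
(b) non-exempt — satisfied.
(2) = F OR T = true.
Overall = T AND T = true.

Yes — required.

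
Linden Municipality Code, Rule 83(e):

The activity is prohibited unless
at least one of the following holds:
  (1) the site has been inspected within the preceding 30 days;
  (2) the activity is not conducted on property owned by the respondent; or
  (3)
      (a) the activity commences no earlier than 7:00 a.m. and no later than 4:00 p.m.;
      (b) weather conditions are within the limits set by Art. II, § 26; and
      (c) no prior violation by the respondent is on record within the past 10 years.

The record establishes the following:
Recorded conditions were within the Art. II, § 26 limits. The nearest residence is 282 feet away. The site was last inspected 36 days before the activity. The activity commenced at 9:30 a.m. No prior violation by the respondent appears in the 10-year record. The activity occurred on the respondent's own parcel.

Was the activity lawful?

(1) site inspected — fails.
(2) not (own property) — not satisfied.
(a) start within hours — satisfied.
(b) weather ok — met.
(c) no prior violation — holds.
So (3) is satisfied (T AND T AND T).
Overall = F OR F OR T = true.

Yes — lawful.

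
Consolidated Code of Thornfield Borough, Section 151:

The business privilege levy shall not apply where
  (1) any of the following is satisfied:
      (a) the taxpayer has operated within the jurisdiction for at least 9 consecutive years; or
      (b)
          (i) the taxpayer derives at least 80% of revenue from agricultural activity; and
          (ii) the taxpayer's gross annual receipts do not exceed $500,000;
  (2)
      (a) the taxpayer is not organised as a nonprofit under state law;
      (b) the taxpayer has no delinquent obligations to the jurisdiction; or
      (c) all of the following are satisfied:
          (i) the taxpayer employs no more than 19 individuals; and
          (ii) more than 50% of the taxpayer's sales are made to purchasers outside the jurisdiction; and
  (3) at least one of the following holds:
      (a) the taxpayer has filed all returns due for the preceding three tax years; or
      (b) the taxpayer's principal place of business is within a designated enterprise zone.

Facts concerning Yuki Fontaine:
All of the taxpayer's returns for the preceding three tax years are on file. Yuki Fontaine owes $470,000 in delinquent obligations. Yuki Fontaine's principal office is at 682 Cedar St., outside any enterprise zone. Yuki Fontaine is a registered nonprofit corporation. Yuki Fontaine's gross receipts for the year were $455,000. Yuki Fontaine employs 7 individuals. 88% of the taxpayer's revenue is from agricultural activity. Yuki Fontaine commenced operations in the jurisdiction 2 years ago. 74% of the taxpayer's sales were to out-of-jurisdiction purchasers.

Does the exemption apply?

Yes — exempt.

(a) ≥ 9 yrs in jurisdiction — fails.
(i) ≥80% agricultural — holds.
(ii) receipts ≤ $500,000 — holds.
(b) = T AND T = true.
(1) = F OR T = true.
(a) not (nonprofit) — fails.
(b) no delinquency — fails.
(i) ≤ 19 employees — holds.
(ii) >50% out-of-jur. sales — holds.
(c): T AND T → true.
So (2) is satisfied (F OR F OR T).
(a) returns current — met.
(b) in enterprise zone — fails.
So (3) is satisfied (T OR F).
Overall = T AND T AND T = true.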